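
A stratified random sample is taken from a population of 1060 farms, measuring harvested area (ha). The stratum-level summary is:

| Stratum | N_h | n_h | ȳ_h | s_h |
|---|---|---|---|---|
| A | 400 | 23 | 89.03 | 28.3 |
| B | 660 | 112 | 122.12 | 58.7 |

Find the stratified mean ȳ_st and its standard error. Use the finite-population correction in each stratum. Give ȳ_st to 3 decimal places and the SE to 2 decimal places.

ȳ_st = Σ W_h ȳ_h = (400·89.03 + 660·122.12)/1060 = 109.63321
V̂(ȳ_st) = Σ W_h² (1 − n_h/N_h) s_h²/n_h, with W_h = N_h/N and N = 1060:
  stratum A: (400/1060)²·(1 − 23/400)·28.3²/23 = 4.67342
  stratum B: (660/1060)²·(1 − 112/660)·58.7²/112 = 9.90309
V̂(ȳ_st) = 14.5765
SE(ȳ_st) = √14.5765 = 3.81792

ȳ_st ≈ 109.633, SE ≈ 3.82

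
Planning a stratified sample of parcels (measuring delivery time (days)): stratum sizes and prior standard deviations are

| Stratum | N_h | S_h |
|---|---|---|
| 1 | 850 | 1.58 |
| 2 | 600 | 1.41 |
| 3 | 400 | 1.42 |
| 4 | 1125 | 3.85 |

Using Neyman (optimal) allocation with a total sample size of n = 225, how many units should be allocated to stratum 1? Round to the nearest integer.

43

Neyman allocation: n_h = n · N_h S_h / Σ N_i S_i, with n = 225.
  stratum 1: N_h·S_h = 850·1.58 = 1343.00
  stratum 2: N_h·S_h = 600·1.41 = 846.00
  stratum 3: N_h·S_h = 400·1.42 = 568.00
  stratum 4: N_h·S_h = 1125·3.85 = 4331.25
Σ N_h S_h = 7088.25
n for stratum 1 = 225·1343.00/7088.25 = 42.630 → 43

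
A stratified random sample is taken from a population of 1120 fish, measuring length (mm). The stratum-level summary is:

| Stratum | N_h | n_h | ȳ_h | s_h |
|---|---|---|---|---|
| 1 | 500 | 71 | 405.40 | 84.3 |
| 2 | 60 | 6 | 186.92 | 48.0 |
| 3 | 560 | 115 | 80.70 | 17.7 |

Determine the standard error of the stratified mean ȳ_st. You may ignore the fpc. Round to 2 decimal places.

SE(ȳ_st) ≈ 4.66

V̂(ȳ_st) = Σ W_h² s_h²/n_h, with W_h = N_h/N and N = 1120:
  stratum 1: (500/1120)²·84.3²/71 = 19.9481
  stratum 2: (60/1120)²·48.0²/6 = 1.10204
  stratum 3: (560/1120)²·17.7²/115 = 0.681065
V̂(ȳ_st) = 21.7312
SE(ȳ_st) = √21.7312 = 4.66167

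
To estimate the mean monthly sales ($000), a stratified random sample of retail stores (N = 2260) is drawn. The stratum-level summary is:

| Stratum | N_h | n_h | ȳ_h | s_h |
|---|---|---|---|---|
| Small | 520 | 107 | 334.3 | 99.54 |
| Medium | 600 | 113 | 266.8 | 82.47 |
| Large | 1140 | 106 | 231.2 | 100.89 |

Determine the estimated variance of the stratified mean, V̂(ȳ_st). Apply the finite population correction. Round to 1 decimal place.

V̂(ȳ_st) ≈ 29.5

V̂(ȳ_st) = Σ W_h² (1 − n_h/N_h) s_h²/n_h, with W_h = N_h/N and N = 2260:
  stratum Small: (520/2260)²·(1 − 107/520)·99.54²/107 = 3.89357
  stratum Medium: (600/2260)²·(1 − 113/600)·82.47²/113 = 3.44332
  stratum Large: (1140/2260)²·(1 − 106/1140)·100.89²/106 = 22.1615
V̂(ȳ_st) = 29.4984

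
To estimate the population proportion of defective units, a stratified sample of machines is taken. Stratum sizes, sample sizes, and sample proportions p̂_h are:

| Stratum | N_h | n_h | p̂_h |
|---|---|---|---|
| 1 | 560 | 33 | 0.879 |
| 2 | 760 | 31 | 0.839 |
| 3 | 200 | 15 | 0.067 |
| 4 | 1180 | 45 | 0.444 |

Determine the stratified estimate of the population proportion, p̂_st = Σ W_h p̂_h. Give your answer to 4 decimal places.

N = 2700; stratum weights W_h = N_h/N.
p̂_st = Σ W_h p̂_h = (560·0.879 + 760·0.839 + 200·0.067 + 1180·0.444)/2700 = 0.61748

p̂_st ≈ 0.6175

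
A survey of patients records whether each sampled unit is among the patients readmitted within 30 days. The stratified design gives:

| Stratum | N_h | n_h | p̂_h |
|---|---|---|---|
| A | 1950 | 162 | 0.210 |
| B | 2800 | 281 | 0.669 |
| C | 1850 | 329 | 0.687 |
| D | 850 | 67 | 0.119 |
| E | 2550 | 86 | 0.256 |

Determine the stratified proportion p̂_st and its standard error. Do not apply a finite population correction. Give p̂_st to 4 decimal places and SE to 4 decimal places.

p̂_st ≈ 0.4308, SE ≈ 0.0168

N = 10000; stratum weights W_h = N_h/N.
p̂_st = Σ W_h p̂_h = (1950·0.210 + 2800·0.669 + 1850·0.687 + 850·0.119 + 2550·0.256)/10000 = 0.43076
V̂(p̂_st) = Σ W_h² p̂_h(1−p̂_h)/(n_h−1):
  stratum A: (1950/10000)²·0.210·0.790/161 = 3.91823e-05
  stratum B: (2800/10000)²·0.669·0.331/280 = 6.20029e-05
  stratum C: (1850/10000)²·0.687·0.313/328 = 2.24373e-05
  stratum D: (850/10000)²·0.119·0.881/66 = 1.14767e-05
  stratum E: (2550/10000)²·0.256·0.744/85 = 0.000145705
V̂(p̂_st) = 0.000280804; SE = √V̂ = 0.0167572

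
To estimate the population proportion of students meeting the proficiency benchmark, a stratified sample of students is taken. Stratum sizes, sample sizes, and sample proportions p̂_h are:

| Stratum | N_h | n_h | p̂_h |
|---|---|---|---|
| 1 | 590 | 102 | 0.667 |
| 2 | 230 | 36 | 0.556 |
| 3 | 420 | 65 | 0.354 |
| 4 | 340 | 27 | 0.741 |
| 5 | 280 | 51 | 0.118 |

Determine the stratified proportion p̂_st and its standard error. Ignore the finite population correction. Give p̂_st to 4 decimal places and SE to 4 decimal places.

N = 1860; stratum weights W_h = N_h/N.
p̂_st = Σ W_h p̂_h = (590·0.667 + 230·0.556 + 420·0.354 + 340·0.741 + 280·0.118)/1860 = 0.51348
V̂(p̂_st) = Σ W_h² p̂_h(1−p̂_h)/(n_h−1):
  stratum 1: (590/1860)²·0.667·0.333/101 = 0.000221272
  stratum 2: (230/1860)²·0.556·0.444/35 = 0.00010785
  stratum 3: (420/1860)²·0.354·0.646/64 = 0.000182192
  stratum 4: (340/1860)²·0.741·0.259/26 = 0.000246647
  stratum 5: (280/1860)²·0.118·0.882/50 = 4.71705e-05
V̂(p̂_st) = 0.000805132; SE = √V̂ = 0.0283748

p̂_st ≈ 0.5135, SE ≈ 0.0284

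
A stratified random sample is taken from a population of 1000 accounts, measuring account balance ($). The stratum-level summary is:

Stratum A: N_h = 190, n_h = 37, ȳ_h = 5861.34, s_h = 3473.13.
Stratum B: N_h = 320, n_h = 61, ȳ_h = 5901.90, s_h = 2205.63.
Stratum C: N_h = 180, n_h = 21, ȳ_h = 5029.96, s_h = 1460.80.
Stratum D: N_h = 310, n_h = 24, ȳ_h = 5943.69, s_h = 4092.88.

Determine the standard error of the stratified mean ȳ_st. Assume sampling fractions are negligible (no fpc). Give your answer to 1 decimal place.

V̂(ȳ_st) = Σ W_h² s_h²/n_h, with W_h = N_h/N and N = 1000:
  stratum A: (190/1000)²·3473.13²/37 = 11769.2
  stratum B: (320/1000)²·2205.63²/61 = 8166.49
  stratum C: (180/1000)²·1460.80²/21 = 3292.36
  stratum D: (310/1000)²·4092.88²/24 = 67076.5
V̂(ȳ_st) = 90304.5
SE(ȳ_st) = √90304.5 = 300.507

SE(ȳ_st) ≈ 300.5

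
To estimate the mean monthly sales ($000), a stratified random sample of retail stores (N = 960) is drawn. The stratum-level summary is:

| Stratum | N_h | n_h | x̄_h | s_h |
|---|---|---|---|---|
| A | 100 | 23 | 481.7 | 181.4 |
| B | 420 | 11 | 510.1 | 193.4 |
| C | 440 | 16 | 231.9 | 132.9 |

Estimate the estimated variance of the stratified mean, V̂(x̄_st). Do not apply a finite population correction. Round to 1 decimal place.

V̂(x̄_st) = Σ W_h² s_h²/n_h, with W_h = N_h/N and N = 960:
  stratum A: (100/960)²·181.4²/23 = 15.524
  stratum B: (420/960)²·193.4²/11 = 650.843
  stratum C: (440/960)²·132.9²/16 = 231.896
V̂(x̄_st) = 898.263

V̂(x̄_st) ≈ 898.3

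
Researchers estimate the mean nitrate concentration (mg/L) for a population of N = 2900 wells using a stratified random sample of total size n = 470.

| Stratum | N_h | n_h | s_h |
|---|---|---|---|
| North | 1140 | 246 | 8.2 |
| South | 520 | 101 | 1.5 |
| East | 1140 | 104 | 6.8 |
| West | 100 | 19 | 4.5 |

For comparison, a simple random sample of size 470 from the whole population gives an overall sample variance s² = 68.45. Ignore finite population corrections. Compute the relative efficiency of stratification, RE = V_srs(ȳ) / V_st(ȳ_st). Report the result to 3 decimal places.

RE ≈ 1.290

V̂(ȳ_st) = Σ W_h² s_h²/n_h, with W_h = N_h/N and N = 2900:
  stratum North: (1140/2900)²·8.2²/246 = 0.0422383
  stratum South: (520/2900)²·1.5²/101 = 0.000716262
  stratum East: (1140/2900)²·6.8²/104 = 0.0687066
  stratum West: (100/2900)²·4.5²/19 = 0.00126729
V_st = 0.112928
V_srs = s²/n = 68.45/470 = 0.145638
Relative efficiency = V_srs / V_st = 0.145638/0.112928 = 1.2897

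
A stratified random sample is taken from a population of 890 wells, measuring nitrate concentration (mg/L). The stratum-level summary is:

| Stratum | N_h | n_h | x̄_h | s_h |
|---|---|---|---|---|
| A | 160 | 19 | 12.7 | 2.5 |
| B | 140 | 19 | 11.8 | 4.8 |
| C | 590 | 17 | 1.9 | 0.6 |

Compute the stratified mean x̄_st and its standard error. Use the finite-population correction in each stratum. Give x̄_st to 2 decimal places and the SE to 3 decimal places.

x̄_st ≈ 5.40, SE ≈ 0.211

x̄_st = Σ W_h x̄_h = (160·12.7 + 140·11.8 + 590·1.9)/890 = 5.39888
V̂(x̄_st) = Σ W_h² (1 − n_h/N_h) s_h²/n_h, with W_h = N_h/N and N = 890:
  stratum A: (160/890)²·(1 − 19/160)·2.5²/19 = 0.00936883
  stratum B: (140/890)²·(1 − 19/140)·4.8²/19 = 0.0259336
  stratum C: (590/890)²·(1 − 17/590)·0.6²/17 = 0.00903816
V̂(x̄_st) = 0.0443406
SE(x̄_st) = √0.0443406 = 0.210572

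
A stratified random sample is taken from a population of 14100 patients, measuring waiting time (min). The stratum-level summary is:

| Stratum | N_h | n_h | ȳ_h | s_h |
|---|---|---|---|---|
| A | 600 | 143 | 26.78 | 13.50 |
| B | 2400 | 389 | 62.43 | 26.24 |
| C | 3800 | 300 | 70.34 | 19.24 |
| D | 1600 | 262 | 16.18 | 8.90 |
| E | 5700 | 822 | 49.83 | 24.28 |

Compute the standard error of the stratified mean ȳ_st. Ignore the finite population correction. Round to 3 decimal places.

SE(ȳ_st) ≈ 0.514

V̂(ȳ_st) = Σ W_h² s_h²/n_h, with W_h = N_h/N and N = 14100:
  stratum A: (600/14100)²·13.50²/143 = 0.00230779
  stratum B: (2400/14100)²·26.24²/389 = 0.0512817
  stratum C: (3800/14100)²·19.24²/300 = 0.0896227
  stratum D: (1600/14100)²·8.90²/262 = 0.00389296
  stratum E: (5700/14100)²·24.28²/822 = 0.117203
V̂(ȳ_st) = 0.264308
SE(ȳ_st) = √0.264308 = 0.514109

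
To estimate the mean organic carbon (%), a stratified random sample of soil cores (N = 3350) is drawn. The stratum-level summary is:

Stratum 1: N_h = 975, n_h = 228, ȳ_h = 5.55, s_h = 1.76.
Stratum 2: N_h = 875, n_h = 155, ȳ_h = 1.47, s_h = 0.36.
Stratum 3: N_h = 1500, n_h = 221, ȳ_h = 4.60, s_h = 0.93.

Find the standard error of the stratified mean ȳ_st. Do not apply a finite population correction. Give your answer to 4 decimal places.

V̂(ȳ_st) = Σ W_h² s_h²/n_h, with W_h = N_h/N and N = 3350:
  stratum 1: (975/3350)²·1.76²/228 = 0.00115083
  stratum 2: (875/3350)²·0.36²/155 = 5.70427e-05
  stratum 3: (1500/3350)²·0.93²/221 = 0.000784633
V̂(ȳ_st) = 0.0019925
SE(ȳ_st) = √0.0019925 = 0.0446375

SE(ȳ_st) ≈ 0.0446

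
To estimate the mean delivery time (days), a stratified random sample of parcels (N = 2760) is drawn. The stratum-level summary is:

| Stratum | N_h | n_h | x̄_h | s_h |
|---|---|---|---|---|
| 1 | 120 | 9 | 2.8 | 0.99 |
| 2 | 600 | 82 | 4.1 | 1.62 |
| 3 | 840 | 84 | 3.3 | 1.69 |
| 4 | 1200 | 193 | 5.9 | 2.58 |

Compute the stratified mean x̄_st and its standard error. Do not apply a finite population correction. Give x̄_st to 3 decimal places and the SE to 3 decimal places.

x̄_st ≈ 4.583, SE ≈ 0.107

x̄_st = Σ W_h x̄_h = (120·2.8 + 600·4.1 + 840·3.3 + 1200·5.9)/2760 = 4.58261
V̂(x̄_st) = Σ W_h² s_h²/n_h, with W_h = N_h/N and N = 2760:
  stratum 1: (120/2760)²·0.99²/9 = 0.00020586
  stratum 2: (600/2760)²·1.62²/82 = 0.00151252
  stratum 3: (840/2760)²·1.69²/84 = 0.00314945
  stratum 4: (1200/2760)²·2.58²/193 = 0.00651968
V̂(x̄_st) = 0.0113875
SE(x̄_st) = √0.0113875 = 0.106712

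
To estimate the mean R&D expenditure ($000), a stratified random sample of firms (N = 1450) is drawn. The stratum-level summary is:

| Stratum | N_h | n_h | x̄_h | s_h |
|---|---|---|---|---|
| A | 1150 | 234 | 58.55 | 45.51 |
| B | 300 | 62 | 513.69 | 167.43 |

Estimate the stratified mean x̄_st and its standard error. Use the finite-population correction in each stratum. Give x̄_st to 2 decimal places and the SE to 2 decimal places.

x̄_st = Σ W_h x̄_h = (1150·58.55 + 300·513.69)/1450 = 152.71690
V̂(x̄_st) = Σ W_h² (1 − n_h/N_h) s_h²/n_h, with W_h = N_h/N and N = 1450:
  stratum A: (1150/1450)²·(1 − 234/1150)·45.51²/234 = 4.43461
  stratum B: (300/1450)²·(1 − 62/300)·167.43²/62 = 15.3545
V̂(x̄_st) = 19.7892
SE(x̄_st) = √19.7892 = 4.4485

x̄_st ≈ 152.72, SE ≈ 4.45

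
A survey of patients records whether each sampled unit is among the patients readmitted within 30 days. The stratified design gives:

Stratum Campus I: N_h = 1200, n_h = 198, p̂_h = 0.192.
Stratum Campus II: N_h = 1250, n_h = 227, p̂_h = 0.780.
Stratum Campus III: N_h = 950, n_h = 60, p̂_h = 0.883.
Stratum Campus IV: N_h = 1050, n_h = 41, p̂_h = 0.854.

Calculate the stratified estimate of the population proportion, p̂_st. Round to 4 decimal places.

N = 4450; stratum weights W_h = N_h/N.
p̂_st = Σ W_h p̂_h = (1200·0.192 + 1250·0.780 + 950·0.883 + 1050·0.854)/4450 = 0.66089

p̂_st ≈ 0.6609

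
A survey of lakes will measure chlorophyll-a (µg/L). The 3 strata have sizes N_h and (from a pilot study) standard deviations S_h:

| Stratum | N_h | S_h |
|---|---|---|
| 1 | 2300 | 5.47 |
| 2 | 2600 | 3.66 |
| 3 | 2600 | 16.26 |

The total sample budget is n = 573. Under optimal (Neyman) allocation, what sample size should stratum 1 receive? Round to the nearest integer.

Neyman allocation: n_h = n · N_h S_h / Σ N_i S_i, with n = 573.
  stratum 1: N_h·S_h = 2300·5.47 = 12581.00
  stratum 2: N_h·S_h = 2600·3.66 = 9516.00
  stratum 3: N_h·S_h = 2600·16.26 = 42276.00
Σ N_h S_h = 64373.00
n for stratum 1 = 573·12581.00/64373.00 = 111.987 → 112

112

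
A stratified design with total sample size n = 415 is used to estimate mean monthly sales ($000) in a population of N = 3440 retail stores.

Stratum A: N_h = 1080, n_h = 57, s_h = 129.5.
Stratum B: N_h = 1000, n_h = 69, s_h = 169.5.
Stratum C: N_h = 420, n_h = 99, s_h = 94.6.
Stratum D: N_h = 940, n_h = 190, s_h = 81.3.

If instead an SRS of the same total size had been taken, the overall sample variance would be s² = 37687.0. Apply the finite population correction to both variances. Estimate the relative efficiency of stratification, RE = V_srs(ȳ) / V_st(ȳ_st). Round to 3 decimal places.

V̂(ȳ_st) = Σ W_h² (1 − n_h/N_h) s_h²/n_h, with W_h = N_h/N and N = 3440:
  stratum A: (1080/3440)²·(1 − 57/1080)·129.5²/57 = 27.4693
  stratum B: (1000/3440)²·(1 − 69/1000)·169.5²/69 = 32.7584
  stratum C: (420/3440)²·(1 − 99/420)·94.6²/99 = 1.02987
  stratum D: (940/3440)²·(1 − 190/940)·81.3²/190 = 2.07252
V_st = 63.3301
V_srs = (1 − 415/3440)·37687.0/415 = 79.8565
Relative efficiency = V_srs / V_st = 79.8565/63.3301 = 1.2610

RE ≈ 1.261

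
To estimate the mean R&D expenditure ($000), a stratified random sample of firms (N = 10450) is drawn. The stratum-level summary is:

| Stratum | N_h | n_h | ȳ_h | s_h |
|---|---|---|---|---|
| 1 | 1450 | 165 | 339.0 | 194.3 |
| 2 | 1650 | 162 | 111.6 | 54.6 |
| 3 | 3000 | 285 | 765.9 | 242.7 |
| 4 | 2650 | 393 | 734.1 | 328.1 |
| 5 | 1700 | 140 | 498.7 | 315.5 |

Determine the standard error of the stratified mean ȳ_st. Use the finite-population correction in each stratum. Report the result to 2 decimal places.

SE(ȳ_st) ≈ 7.21

V̂(ȳ_st) = Σ W_h² (1 − n_h/N_h) s_h²/n_h, with W_h = N_h/N and N = 10450:
  stratum 1: (1450/10450)²·(1 − 165/1450)·194.3²/165 = 3.90391
  stratum 2: (1650/10450)²·(1 − 162/1650)·54.6²/162 = 0.413737
  stratum 3: (3000/10450)²·(1 − 285/3000)·242.7²/285 = 15.4153
  stratum 4: (2650/10450)²·(1 − 393/2650)·328.1²/393 = 15.0025
  stratum 5: (1700/10450)²·(1 − 140/1700)·315.5²/140 = 17.2668
V̂(ȳ_st) = 52.0023
SE(ȳ_st) = √52.0023 = 7.21126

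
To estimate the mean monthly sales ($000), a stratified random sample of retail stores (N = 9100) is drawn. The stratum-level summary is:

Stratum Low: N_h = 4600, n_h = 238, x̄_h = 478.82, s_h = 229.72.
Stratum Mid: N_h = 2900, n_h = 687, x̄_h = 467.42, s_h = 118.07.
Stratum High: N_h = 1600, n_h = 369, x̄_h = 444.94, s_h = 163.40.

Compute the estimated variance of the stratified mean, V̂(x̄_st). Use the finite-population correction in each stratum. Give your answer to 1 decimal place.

V̂(x̄_st) ≈ 57.0

V̂(x̄_st) = Σ W_h² (1 − n_h/N_h) s_h²/n_h, with W_h = N_h/N and N = 9100:
  stratum Low: (4600/9100)²·(1 − 238/4600)·229.72²/238 = 53.7256
  stratum Mid: (2900/9100)²·(1 − 687/2900)·118.07²/687 = 1.5726
  stratum High: (1600/9100)²·(1 − 369/1600)·163.40²/369 = 1.72097
V̂(x̄_st) = 57.0192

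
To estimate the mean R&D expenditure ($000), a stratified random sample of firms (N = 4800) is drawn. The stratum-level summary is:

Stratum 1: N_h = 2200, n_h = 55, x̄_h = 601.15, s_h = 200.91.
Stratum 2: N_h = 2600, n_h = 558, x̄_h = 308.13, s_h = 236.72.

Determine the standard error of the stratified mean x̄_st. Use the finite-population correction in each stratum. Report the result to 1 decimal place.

SE(x̄_st) ≈ 13.2

V̂(x̄_st) = Σ W_h² (1 − n_h/N_h) s_h²/n_h, with W_h = N_h/N and N = 4800:
  stratum 1: (2200/4800)²·(1 − 55/2200)·200.91²/55 = 150.317
  stratum 2: (2600/4800)²·(1 − 558/2600)·236.72²/558 = 23.141
V̂(x̄_st) = 173.458
SE(x̄_st) = √173.458 = 13.1703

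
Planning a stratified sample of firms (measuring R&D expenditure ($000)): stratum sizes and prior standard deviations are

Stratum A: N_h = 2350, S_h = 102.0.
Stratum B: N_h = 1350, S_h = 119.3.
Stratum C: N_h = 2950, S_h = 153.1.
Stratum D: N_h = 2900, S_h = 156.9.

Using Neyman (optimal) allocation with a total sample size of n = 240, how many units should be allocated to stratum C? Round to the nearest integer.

Neyman allocation: n_h = n · N_h S_h / Σ N_i S_i, with n = 240.
  stratum A: N_h·S_h = 2350·102.0 = 239700.00
  stratum B: N_h·S_h = 1350·119.3 = 161055.00
  stratum C: N_h·S_h = 2950·153.1 = 451645.00
  stratum D: N_h·S_h = 2900·156.9 = 455010.00
Σ N_h S_h = 1307410.00
n for stratum C = 240·451645.00/1307410.00 = 82.908 → 83

83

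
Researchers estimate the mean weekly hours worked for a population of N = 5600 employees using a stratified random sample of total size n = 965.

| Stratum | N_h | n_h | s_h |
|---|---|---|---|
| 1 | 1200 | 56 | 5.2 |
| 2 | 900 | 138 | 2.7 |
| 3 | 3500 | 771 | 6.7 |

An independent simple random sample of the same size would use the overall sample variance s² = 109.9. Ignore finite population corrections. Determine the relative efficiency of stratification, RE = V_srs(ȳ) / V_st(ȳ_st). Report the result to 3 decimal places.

V̂(ȳ_st) = Σ W_h² s_h²/n_h, with W_h = N_h/N and N = 5600:
  stratum 1: (1200/5600)²·5.2²/56 = 0.022172
  stratum 2: (900/5600)²·2.7²/138 = 0.00136445
  stratum 3: (3500/5600)²·6.7²/771 = 0.0227434
V_st = 0.0462799
V_srs = s²/n = 109.9/965 = 0.113886
Relative efficiency = V_srs / V_st = 0.113886/0.0462799 = 2.4608

RE ≈ 2.461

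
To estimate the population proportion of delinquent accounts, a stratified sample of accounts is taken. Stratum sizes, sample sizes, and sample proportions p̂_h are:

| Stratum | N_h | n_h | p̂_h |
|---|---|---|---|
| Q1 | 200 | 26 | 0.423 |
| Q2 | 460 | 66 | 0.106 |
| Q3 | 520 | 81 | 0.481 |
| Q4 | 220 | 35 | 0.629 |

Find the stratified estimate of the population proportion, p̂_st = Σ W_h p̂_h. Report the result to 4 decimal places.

N = 1400; stratum weights W_h = N_h/N.
p̂_st = Σ W_h p̂_h = (200·0.423 + 460·0.106 + 520·0.481 + 220·0.629)/1400 = 0.37276

p̂_st ≈ 0.3728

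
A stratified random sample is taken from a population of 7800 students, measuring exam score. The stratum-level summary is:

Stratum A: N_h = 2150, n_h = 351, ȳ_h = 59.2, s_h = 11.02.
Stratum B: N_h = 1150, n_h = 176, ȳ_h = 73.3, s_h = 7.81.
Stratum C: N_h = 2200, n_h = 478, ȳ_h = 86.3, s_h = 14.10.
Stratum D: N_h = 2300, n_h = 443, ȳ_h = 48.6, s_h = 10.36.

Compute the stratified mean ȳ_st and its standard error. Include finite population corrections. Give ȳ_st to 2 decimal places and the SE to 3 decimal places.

ȳ_st = Σ W_h ȳ_h = (2150·59.2 + 1150·73.3 + 2200·86.3 + 2300·48.6)/7800 = 65.79679
V̂(ȳ_st) = Σ W_h² (1 − n_h/N_h) s_h²/n_h, with W_h = N_h/N and N = 7800:
  stratum A: (2150/7800)²·(1 − 351/2150)·11.02²/351 = 0.0219956
  stratum B: (1150/7800)²·(1 − 176/1150)·7.81²/176 = 0.00638053
  stratum C: (2200/7800)²·(1 − 478/2200)·14.10²/478 = 0.0258986
  stratum D: (2300/7800)²·(1 − 443/2300)·10.36²/443 = 0.0170085
V̂(ȳ_st) = 0.0712833
SE(ȳ_st) = √0.0712833 = 0.266989

ȳ_st ≈ 65.80, SE ≈ 0.267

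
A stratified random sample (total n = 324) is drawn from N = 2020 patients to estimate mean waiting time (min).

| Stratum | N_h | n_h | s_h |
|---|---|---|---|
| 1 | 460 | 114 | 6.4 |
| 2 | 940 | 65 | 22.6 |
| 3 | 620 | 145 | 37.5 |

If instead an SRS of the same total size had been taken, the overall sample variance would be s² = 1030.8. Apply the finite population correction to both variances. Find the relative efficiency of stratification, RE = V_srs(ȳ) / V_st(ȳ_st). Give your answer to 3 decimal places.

V̂(ȳ_st) = Σ W_h² (1 − n_h/N_h) s_h²/n_h, with W_h = N_h/N and N = 2020:
  stratum 1: (460/2020)²·(1 − 114/460)·6.4²/114 = 0.0140148
  stratum 2: (940/2020)²·(1 − 65/940)·22.6²/65 = 1.58393
  stratum 3: (620/2020)²·(1 − 145/620)·37.5²/145 = 0.699966
V_st = 2.29791
V_srs = (1 − 324/2020)·1030.8/324 = 2.67118
Relative efficiency = V_srs / V_st = 2.67118/2.29791 = 1.1624

RE ≈ 1.162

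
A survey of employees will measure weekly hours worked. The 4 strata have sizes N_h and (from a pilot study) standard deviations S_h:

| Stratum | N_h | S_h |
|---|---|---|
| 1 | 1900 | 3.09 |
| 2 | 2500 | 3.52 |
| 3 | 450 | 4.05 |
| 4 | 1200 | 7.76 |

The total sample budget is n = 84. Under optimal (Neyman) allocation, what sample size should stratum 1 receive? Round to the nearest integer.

19

Neyman allocation: n_h = n · N_h S_h / Σ N_i S_i, with n = 84.
  stratum 1: N_h·S_h = 1900·3.09 = 5871.00
  stratum 2: N_h·S_h = 2500·3.52 = 8800.00
  stratum 3: N_h·S_h = 450·4.05 = 1822.50
  stratum 4: N_h·S_h = 1200·7.76 = 9312.00
Σ N_h S_h = 25805.50
n for stratum 1 = 84·5871.00/25805.50 = 19.111 → 19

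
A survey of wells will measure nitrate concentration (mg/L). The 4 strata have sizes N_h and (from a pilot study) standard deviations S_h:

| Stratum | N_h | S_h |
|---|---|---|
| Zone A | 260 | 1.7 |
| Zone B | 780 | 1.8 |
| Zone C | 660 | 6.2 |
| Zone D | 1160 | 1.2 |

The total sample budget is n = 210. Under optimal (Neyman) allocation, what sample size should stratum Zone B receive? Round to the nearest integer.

40

Neyman allocation: n_h = n · N_h S_h / Σ N_i S_i, with n = 210.
  stratum Zone A: N_h·S_h = 260·1.7 = 442.00
  stratum Zone B: N_h·S_h = 780·1.8 = 1404.00
  stratum Zone C: N_h·S_h = 660·6.2 = 4092.00
  stratum Zone D: N_h·S_h = 1160·1.2 = 1392.00
Σ N_h S_h = 7330.00
n for stratum Zone B = 210·1404.00/7330.00 = 40.224 → 40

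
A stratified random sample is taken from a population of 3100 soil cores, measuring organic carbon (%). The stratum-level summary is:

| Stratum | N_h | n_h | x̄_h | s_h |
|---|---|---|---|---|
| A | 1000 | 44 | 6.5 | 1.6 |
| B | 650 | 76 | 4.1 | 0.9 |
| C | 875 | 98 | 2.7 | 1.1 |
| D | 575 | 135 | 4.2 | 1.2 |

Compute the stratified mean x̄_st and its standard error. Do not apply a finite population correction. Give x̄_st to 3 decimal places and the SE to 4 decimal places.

x̄_st = Σ W_h x̄_h = (1000·6.5 + 650·4.1 + 875·2.7 + 575·4.2)/3100 = 4.49758
V̂(x̄_st) = Σ W_h² s_h²/n_h, with W_h = N_h/N and N = 3100:
  stratum A: (1000/3100)²·1.6²/44 = 0.0060543
  stratum B: (650/3100)²·0.9²/76 = 0.00046857
  stratum C: (875/3100)²·1.1²/98 = 0.000983676
  stratum D: (575/3100)²·1.2²/135 = 0.000366979
V̂(x̄_st) = 0.00787352
SE(x̄_st) = √0.00787352 = 0.0887329

x̄_st ≈ 4.498, SE ≈ 0.0887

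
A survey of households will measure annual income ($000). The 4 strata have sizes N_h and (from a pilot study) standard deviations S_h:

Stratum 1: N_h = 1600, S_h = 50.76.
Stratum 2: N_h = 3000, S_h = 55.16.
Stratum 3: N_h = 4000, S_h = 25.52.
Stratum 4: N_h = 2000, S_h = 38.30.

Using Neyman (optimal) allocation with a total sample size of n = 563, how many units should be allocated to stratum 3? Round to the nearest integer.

Neyman allocation: n_h = n · N_h S_h / Σ N_i S_i, with n = 563.
  stratum 1: N_h·S_h = 1600·50.76 = 81216.00
  stratum 2: N_h·S_h = 3000·55.16 = 165480.00
  stratum 3: N_h·S_h = 4000·25.52 = 102080.00
  stratum 4: N_h·S_h = 2000·38.30 = 76600.00
Σ N_h S_h = 425376.00
n for stratum 3 = 563·102080.00/425376.00 = 135.106 → 135

135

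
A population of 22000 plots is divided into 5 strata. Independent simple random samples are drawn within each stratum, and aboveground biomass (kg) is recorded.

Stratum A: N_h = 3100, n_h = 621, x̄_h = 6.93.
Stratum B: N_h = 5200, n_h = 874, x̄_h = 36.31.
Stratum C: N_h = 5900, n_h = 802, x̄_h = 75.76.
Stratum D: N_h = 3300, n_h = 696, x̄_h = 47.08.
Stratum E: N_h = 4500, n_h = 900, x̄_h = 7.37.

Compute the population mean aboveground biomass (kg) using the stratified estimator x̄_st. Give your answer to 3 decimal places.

N = Σ N_h = 22000. Stratum weights W_h = N_h/N.
x̄_st = (3100·6.93 + 5200·36.31 + 5900·75.76 + 3300·47.08 + 4500·7.37) / 22000 = 38.44582

x̄_st ≈ 38.446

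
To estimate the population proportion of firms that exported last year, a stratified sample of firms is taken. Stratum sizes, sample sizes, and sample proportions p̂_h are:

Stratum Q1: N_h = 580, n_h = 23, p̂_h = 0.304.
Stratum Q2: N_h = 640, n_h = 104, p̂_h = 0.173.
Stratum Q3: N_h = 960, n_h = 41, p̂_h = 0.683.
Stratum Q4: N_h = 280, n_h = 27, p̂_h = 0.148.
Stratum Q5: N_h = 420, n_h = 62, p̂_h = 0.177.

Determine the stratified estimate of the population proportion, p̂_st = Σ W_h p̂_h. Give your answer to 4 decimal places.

N = 2880; stratum weights W_h = N_h/N.
p̂_st = Σ W_h p̂_h = (580·0.304 + 640·0.173 + 960·0.683 + 280·0.148 + 420·0.177)/2880 = 0.36753

p̂_st ≈ 0.3675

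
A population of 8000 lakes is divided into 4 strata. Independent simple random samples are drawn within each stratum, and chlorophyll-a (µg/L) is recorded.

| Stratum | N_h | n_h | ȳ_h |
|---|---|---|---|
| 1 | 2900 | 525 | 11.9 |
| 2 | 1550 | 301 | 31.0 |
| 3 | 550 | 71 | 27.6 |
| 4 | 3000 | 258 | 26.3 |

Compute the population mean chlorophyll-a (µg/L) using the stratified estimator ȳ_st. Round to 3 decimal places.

ȳ_st ≈ 22.080

N = Σ N_h = 8000. Stratum weights W_h = N_h/N.
ȳ_st = (2900·11.9 + 1550·31.0 + 550·27.6 + 3000·26.3) / 8000 = 22.08000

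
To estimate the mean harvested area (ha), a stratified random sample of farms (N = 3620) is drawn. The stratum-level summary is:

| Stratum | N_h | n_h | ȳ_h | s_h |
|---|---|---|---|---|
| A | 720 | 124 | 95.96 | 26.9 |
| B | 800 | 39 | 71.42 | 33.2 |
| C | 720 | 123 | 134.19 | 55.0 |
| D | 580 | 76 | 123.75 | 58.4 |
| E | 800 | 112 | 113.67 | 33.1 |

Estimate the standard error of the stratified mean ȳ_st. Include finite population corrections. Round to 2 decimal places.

V̂(ȳ_st) = Σ W_h² (1 − n_h/N_h) s_h²/n_h, with W_h = N_h/N and N = 3620:
  stratum A: (720/3620)²·(1 − 124/720)·26.9²/124 = 0.191093
  stratum B: (800/3620)²·(1 − 39/800)·33.2²/39 = 1.31301
  stratum C: (720/3620)²·(1 − 123/720)·55.0²/123 = 0.806696
  stratum D: (580/3620)²·(1 − 76/580)·58.4²/76 = 1.00104
  stratum E: (800/3620)²·(1 − 112/800)·33.1²/112 = 0.410865
V̂(ȳ_st) = 3.72271
SE(ȳ_st) = √3.72271 = 1.92943

SE(ȳ_st) ≈ 1.93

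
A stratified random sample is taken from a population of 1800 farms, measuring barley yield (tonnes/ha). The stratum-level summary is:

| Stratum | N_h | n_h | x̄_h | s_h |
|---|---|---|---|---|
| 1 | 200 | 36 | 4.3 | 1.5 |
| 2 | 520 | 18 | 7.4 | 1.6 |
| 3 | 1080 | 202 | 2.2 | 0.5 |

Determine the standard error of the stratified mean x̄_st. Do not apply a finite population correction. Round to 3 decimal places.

SE(x̄_st) ≈ 0.114

V̂(x̄_st) = Σ W_h² s_h²/n_h, with W_h = N_h/N and N = 1800:
  stratum 1: (200/1800)²·1.5²/36 = 0.000771605
  stratum 2: (520/1800)²·1.6²/18 = 0.0118694
  stratum 3: (1080/1800)²·0.5²/202 = 0.000445545
V̂(x̄_st) = 0.0130866
SE(x̄_st) = √0.0130866 = 0.114397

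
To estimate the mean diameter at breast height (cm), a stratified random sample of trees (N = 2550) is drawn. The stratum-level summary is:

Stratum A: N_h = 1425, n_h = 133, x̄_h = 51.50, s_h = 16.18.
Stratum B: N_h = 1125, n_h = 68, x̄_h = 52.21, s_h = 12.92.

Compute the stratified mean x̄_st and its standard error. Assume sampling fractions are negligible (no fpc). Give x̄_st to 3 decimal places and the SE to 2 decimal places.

x̄_st = Σ W_h x̄_h = (1425·51.50 + 1125·52.21)/2550 = 51.81324
V̂(x̄_st) = Σ W_h² s_h²/n_h, with W_h = N_h/N and N = 2550:
  stratum A: (1425/2550)²·16.18²/133 = 0.614688
  stratum B: (1125/2550)²·12.92²/68 = 0.477794
V̂(x̄_st) = 1.09248
SE(x̄_st) = √1.09248 = 1.04522

x̄_st ≈ 51.813, SE ≈ 1.05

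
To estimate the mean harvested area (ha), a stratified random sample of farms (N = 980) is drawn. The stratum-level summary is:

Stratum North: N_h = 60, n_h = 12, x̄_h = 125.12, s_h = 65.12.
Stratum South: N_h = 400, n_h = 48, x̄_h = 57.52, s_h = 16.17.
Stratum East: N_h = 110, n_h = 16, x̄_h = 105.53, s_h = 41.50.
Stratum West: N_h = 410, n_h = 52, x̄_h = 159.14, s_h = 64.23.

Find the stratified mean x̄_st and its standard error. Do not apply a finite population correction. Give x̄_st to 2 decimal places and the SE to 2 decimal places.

x̄_st = Σ W_h x̄_h = (60·125.12 + 400·57.52 + 110·105.53 + 410·159.14)/980 = 109.56214
V̂(x̄_st) = Σ W_h² s_h²/n_h, with W_h = N_h/N and N = 980:
  stratum North: (60/980)²·65.12²/12 = 1.32464
  stratum South: (400/980)²·16.17²/48 = 0.9075
  stratum East: (110/980)²·41.50²/16 = 1.35616
  stratum West: (410/980)²·64.23²/52 = 13.8863
V̂(x̄_st) = 17.4746
SE(x̄_st) = √17.4746 = 4.18027

x̄_st ≈ 109.56, SE ≈ 4.18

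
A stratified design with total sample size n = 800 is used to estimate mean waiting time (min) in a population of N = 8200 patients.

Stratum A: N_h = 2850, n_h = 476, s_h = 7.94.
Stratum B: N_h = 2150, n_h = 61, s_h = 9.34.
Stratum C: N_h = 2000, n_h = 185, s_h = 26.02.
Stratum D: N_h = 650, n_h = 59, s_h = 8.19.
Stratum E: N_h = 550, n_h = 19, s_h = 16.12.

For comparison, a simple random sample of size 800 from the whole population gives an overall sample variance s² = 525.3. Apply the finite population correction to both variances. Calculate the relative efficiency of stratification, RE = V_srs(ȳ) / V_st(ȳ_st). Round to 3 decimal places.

V̂(ȳ_st) = Σ W_h² (1 − n_h/N_h) s_h²/n_h, with W_h = N_h/N and N = 8200:
  stratum A: (2850/8200)²·(1 − 476/2850)·7.94²/476 = 0.013327
  stratum B: (2150/8200)²·(1 − 61/2150)·9.34²/61 = 0.0955241
  stratum C: (2000/8200)²·(1 − 185/2000)·26.02²/185 = 0.19757
  stratum D: (650/8200)²·(1 − 59/650)·8.19²/59 = 0.00649515
  stratum E: (550/8200)²·(1 − 19/550)·16.12²/19 = 0.0594027
V_st = 0.372319
V_srs = (1 − 800/8200)·525.3/800 = 0.592564
Relative efficiency = V_srs / V_st = 0.592564/0.372319 = 1.5915

RE ≈ 1.592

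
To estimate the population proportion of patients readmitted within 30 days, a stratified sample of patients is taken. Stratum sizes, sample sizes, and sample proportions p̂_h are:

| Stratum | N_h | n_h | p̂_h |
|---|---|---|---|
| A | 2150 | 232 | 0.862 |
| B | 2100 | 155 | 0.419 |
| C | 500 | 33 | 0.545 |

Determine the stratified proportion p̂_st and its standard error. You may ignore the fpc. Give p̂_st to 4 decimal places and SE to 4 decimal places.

N = 4750; stratum weights W_h = N_h/N.
p̂_st = Σ W_h p̂_h = (2150·0.862 + 2100·0.419 + 500·0.545)/4750 = 0.63278
V̂(p̂_st) = Σ W_h² p̂_h(1−p̂_h)/(n_h−1):
  stratum A: (2150/4750)²·0.862·0.138/231 = 0.000105503
  stratum B: (2100/4750)²·0.419·0.581/154 = 0.000308973
  stratum C: (500/4750)²·0.545·0.455/32 = 8.58639e-05
V̂(p̂_st) = 0.00050034; SE = √V̂ = 0.0223683

p̂_st ≈ 0.6328, SE ≈ 0.0224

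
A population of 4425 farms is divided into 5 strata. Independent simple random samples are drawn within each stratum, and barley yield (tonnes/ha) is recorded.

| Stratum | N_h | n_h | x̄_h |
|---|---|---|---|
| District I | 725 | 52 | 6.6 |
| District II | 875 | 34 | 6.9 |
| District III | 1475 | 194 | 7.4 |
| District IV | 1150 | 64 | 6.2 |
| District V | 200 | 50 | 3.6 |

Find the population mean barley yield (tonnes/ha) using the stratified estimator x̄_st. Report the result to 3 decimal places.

N = Σ N_h = 4425. Stratum weights W_h = N_h/N.
x̄_st = (725·6.6 + 875·6.9 + 1475·7.4 + 1150·6.2 + 200·3.6) / 4425 = 6.68644

x̄_st ≈ 6.686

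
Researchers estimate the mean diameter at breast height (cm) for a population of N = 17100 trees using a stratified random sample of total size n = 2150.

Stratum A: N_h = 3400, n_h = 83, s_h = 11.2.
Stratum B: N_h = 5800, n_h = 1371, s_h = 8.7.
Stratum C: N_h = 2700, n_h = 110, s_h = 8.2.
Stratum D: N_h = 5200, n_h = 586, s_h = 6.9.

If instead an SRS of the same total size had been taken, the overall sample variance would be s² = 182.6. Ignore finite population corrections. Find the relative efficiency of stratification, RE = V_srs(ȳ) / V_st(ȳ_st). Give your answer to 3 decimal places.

RE ≈ 0.956

V̂(ȳ_st) = Σ W_h² s_h²/n_h, with W_h = N_h/N and N = 17100:
  stratum A: (3400/17100)²·11.2²/83 = 0.059748
  stratum B: (5800/17100)²·8.7²/1371 = 0.00635133
  stratum C: (2700/17100)²·8.2²/110 = 0.0152395
  stratum D: (5200/17100)²·6.9²/586 = 0.00751303
V_st = 0.0888519
V_srs = s²/n = 182.6/2150 = 0.0849302
Relative efficiency = V_srs / V_st = 0.0849302/0.0888519 = 0.9559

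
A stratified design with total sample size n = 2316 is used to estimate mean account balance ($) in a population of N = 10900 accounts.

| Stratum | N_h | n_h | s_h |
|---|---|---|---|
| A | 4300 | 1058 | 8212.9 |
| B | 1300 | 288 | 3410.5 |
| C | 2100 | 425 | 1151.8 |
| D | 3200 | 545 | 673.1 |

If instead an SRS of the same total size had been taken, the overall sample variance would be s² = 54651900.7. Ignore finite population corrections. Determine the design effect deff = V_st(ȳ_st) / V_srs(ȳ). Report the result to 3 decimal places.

deff ≈ 0.453

V̂(ȳ_st) = Σ W_h² s_h²/n_h, with W_h = N_h/N and N = 10900:
  stratum A: (4300/10900)²·8212.9²/1058 = 9921.82
  stratum B: (1300/10900)²·3410.5²/288 = 574.483
  stratum C: (2100/10900)²·1151.8²/425 = 115.865
  stratum D: (3200/10900)²·673.1²/545 = 71.6489
V_st = 10683.8
V_srs = s²/n = 54651900.7/2316 = 23597.5
deff = V_st / V_srs = 10683.8/23597.5 = 0.4528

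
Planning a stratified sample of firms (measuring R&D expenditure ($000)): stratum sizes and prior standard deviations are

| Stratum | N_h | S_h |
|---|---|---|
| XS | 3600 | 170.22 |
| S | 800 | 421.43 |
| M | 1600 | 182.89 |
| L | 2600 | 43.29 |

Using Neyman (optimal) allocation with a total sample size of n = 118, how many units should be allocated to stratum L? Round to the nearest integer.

10

Neyman allocation: n_h = n · N_h S_h / Σ N_i S_i, with n = 118.
  stratum XS: N_h·S_h = 3600·170.22 = 612792.00
  stratum S: N_h·S_h = 800·421.43 = 337144.00
  stratum M: N_h·S_h = 1600·182.89 = 292624.00
  stratum L: N_h·S_h = 2600·43.29 = 112554.00
Σ N_h S_h = 1355114.00
n for stratum L = 118·112554.00/1355114.00 = 9.801 → 10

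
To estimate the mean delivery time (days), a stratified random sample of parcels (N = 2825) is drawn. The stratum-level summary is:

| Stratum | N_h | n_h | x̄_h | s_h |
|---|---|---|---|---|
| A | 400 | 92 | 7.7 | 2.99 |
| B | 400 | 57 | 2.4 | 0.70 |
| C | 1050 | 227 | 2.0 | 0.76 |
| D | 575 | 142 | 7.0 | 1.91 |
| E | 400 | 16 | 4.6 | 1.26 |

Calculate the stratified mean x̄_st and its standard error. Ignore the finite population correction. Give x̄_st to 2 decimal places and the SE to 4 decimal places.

x̄_st ≈ 4.25, SE ≈ 0.0743

x̄_st = Σ W_h x̄_h = (400·7.7 + 400·2.4 + 1050·2.0 + 575·7.0 + 400·4.6)/2825 = 4.24956
V̂(x̄_st) = Σ W_h² s_h²/n_h, with W_h = N_h/N and N = 2825:
  stratum A: (400/2825)²·2.99²/92 = 0.00194822
  stratum B: (400/2825)²·0.70²/57 = 0.000172347
  stratum C: (1050/2825)²·0.76²/227 = 0.000351514
  stratum D: (575/2825)²·1.91²/142 = 0.00106433
  stratum E: (400/2825)²·1.26²/16 = 0.00198932
V̂(x̄_st) = 0.00552573
SE(x̄_st) = √0.00552573 = 0.0743353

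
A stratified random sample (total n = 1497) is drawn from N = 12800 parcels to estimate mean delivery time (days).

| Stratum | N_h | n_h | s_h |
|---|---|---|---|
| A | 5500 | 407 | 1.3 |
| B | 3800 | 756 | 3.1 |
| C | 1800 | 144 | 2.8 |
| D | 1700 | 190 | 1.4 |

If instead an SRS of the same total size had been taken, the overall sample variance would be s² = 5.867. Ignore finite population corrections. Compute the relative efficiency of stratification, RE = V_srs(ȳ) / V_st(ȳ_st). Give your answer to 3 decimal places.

V̂(ȳ_st) = Σ W_h² s_h²/n_h, with W_h = N_h/N and N = 12800:
  stratum A: (5500/12800)²·1.3²/407 = 0.000766651
  stratum B: (3800/12800)²·3.1²/756 = 0.00112034
  stratum C: (1800/12800)²·2.8²/144 = 0.00107666
  stratum D: (1700/12800)²·1.4²/190 = 0.000181962
V_st = 0.00314561
V_srs = s²/n = 5.867/1497 = 0.00391917
Relative efficiency = V_srs / V_st = 0.00391917/0.00314561 = 1.2459

RE ≈ 1.246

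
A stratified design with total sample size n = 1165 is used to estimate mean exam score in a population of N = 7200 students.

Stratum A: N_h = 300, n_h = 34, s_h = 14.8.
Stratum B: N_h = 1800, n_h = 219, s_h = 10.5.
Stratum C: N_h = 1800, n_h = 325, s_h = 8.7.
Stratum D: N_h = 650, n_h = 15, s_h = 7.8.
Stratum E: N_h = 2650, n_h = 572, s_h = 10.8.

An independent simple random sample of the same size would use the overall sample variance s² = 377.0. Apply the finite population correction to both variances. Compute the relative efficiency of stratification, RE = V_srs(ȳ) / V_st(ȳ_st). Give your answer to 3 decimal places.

V̂(ȳ_st) = Σ W_h² (1 − n_h/N_h) s_h²/n_h, with W_h = N_h/N and N = 7200:
  stratum A: (300/7200)²·(1 − 34/300)·14.8²/34 = 0.00991705
  stratum B: (1800/7200)²·(1 − 219/1800)·10.5²/219 = 0.0276359
  stratum C: (1800/7200)²·(1 − 325/1800)·8.7²/325 = 0.0119276
  stratum D: (650/7200)²·(1 − 15/650)·7.8²/15 = 0.0322939
  stratum E: (2650/7200)²·(1 − 572/2650)·10.8²/572 = 0.021661
V_st = 0.103435
V_srs = (1 − 1165/7200)·377.0/1165 = 0.271244
Relative efficiency = V_srs / V_st = 0.271244/0.103435 = 2.6224

RE ≈ 2.622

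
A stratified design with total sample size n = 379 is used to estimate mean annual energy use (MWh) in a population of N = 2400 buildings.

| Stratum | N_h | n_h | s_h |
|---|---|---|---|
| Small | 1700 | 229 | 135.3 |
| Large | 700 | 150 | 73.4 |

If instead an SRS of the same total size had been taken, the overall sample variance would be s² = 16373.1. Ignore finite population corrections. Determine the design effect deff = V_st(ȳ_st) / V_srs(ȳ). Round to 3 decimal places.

deff ≈ 0.999

V̂(ȳ_st) = Σ W_h² s_h²/n_h, with W_h = N_h/N and N = 2400:
  stratum Small: (1700/2400)²·135.3²/229 = 40.1084
  stratum Large: (700/2400)²·73.4²/150 = 3.05544
V_st = 43.1639
V_srs = s²/n = 16373.1/379 = 43.2008
deff = V_st / V_srs = 43.1639/43.2008 = 0.9991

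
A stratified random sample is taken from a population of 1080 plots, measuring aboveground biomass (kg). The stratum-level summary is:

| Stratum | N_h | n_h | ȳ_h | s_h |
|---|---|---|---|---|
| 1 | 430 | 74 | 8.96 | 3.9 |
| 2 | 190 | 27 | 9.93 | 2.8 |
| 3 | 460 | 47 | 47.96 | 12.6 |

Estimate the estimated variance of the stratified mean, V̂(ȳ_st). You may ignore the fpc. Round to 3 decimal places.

V̂(ȳ_st) ≈ 0.654

V̂(ȳ_st) = Σ W_h² s_h²/n_h, with W_h = N_h/N and N = 1080:
  stratum 1: (430/1080)²·3.9²/74 = 0.0325827
  stratum 2: (190/1080)²·2.8²/27 = 0.00898694
  stratum 3: (460/1080)²·12.6²/47 = 0.61279
V̂(ȳ_st) = 0.654359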